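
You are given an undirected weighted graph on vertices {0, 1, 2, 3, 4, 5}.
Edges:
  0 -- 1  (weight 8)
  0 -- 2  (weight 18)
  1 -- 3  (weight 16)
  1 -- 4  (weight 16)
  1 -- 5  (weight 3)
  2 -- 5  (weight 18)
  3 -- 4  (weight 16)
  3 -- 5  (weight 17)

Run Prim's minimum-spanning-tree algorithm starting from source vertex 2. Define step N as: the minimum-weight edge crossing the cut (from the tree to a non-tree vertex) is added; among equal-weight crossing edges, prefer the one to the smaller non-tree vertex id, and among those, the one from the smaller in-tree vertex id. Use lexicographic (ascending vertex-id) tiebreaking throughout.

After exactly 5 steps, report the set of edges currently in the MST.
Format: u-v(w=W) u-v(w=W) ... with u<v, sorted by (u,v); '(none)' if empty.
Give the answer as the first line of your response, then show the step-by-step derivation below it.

0-1(w=8) 0-2(w=18) 1-3(w=16) 1-4(w=16) 1-5(w=3)

step 1: add edge 0-2 (w=18); MST = {0-2(w=18)}
step 2: add edge 0-1 (w=8); MST = {0-1(w=8) 0-2(w=18)}
step 3: add edge 1-5 (w=3); MST = {0-1(w=8) 0-2(w=18) 1-5(w=3)}
step 4: add edge 1-3 (w=16); MST = {0-1(w=8) 0-2(w=18) 1-3(w=16) 1-5(w=3)}
step 5: add edge 1-4 (w=16); MST = {0-1(w=8) 0-2(w=18) 1-3(w=16) 1-4(w=16) 1-5(w=3)}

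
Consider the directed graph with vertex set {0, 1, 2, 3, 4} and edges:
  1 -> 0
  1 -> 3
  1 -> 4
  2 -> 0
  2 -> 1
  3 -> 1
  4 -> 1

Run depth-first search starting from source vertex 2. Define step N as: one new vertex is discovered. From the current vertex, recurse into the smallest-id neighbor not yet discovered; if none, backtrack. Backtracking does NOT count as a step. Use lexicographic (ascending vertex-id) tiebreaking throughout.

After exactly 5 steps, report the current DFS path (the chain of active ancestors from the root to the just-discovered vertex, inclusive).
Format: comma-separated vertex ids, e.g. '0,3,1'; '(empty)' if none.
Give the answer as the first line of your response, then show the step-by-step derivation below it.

2,1,4

step 1: discover 2; path=2; order=2
step 2: discover 0; path=2>0; order=2,0
step 3: discover 1; path=2>1; order=2,0,1
step 4: discover 3; path=2>1>3; order=2,0,1,3
step 5: discover 4; path=2>1>4; order=2,0,1,3,4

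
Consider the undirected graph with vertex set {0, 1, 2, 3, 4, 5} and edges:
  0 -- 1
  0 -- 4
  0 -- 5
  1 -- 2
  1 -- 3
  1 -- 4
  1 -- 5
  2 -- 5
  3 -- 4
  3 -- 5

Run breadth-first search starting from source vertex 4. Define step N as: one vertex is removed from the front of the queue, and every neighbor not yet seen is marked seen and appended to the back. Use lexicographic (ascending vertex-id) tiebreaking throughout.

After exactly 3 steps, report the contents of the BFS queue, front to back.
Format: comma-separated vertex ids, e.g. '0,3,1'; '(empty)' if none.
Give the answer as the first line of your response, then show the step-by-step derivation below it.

3,5,2

step 1: dequeue 4; queue=[0,1,3]; order=4
step 2: dequeue 0; queue=[1,3,5]; order=4,0
step 3: dequeue 1; queue=[3,5,2]; order=4,0,1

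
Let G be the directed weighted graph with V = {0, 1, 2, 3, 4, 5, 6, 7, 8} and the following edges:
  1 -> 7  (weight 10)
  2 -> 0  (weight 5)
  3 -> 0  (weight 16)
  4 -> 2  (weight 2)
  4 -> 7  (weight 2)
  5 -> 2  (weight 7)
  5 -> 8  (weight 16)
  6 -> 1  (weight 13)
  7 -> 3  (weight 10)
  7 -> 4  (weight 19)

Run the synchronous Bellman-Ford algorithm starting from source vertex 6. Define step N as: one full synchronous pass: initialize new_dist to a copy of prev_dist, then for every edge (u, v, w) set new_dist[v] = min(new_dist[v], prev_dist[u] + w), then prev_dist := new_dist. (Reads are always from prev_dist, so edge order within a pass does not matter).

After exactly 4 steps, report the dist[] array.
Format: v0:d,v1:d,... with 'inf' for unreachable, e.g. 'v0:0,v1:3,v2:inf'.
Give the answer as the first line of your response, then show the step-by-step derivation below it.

v0:49,v1:13,v2:44,v3:33,v4:42,v5:inf,v6:0,v7:23,v8:inf

step 1: dist = v0:inf,v1:13,v2:inf,v3:inf,v4:inf,v5:inf,v6:0,v7:inf,v8:inf
step 2: dist = v0:inf,v1:13,v2:inf,v3:inf,v4:inf,v5:inf,v6:0,v7:23,v8:inf
step 3: dist = v0:inf,v1:13,v2:inf,v3:33,v4:42,v5:inf,v6:0,v7:23,v8:inf
step 4: dist = v0:49,v1:13,v2:44,v3:33,v4:42,v5:inf,v6:0,v7:23,v8:inf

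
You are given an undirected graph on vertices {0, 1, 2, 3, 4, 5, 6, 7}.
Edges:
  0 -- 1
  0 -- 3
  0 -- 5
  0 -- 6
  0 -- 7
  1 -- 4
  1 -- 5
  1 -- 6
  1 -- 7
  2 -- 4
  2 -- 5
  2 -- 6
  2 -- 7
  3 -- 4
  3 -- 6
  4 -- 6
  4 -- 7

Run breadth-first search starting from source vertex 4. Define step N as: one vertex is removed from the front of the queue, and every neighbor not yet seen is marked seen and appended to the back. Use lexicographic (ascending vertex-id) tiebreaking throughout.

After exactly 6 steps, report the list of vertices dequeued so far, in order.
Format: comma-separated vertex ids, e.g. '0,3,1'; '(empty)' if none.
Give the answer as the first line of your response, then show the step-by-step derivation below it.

4,1,2,3,6,7

step 1: dequeue 4; queue=[1,2,3,6,7]; order=4
step 2: dequeue 1; queue=[2,3,6,7,0,5]; order=4,1
step 3: dequeue 2; queue=[3,6,7,0,5]; order=4,1,2
step 4: dequeue 3; queue=[6,7,0,5]; order=4,1,2,3
step 5: dequeue 6; queue=[7,0,5]; order=4,1,2,3,6
step 6: dequeue 7; queue=[0,5]; order=4,1,2,3,6,7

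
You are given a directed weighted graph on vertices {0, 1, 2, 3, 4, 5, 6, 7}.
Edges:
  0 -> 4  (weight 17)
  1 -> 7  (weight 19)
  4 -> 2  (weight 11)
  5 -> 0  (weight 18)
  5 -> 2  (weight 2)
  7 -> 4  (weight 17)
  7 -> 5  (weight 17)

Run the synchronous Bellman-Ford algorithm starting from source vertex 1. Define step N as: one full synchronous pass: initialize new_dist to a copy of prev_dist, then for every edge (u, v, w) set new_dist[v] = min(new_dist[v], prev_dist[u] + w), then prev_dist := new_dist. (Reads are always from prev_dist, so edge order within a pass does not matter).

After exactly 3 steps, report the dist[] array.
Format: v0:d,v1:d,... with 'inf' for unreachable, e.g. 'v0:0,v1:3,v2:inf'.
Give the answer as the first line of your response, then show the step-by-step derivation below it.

v0:54,v1:0,v2:38,v3:inf,v4:36,v5:36,v6:inf,v7:19

step 1: dist = v0:inf,v1:0,v2:inf,v3:inf,v4:inf,v5:inf,v6:inf,v7:19
step 2: dist = v0:inf,v1:0,v2:inf,v3:inf,v4:36,v5:36,v6:inf,v7:19
step 3: dist = v0:54,v1:0,v2:38,v3:inf,v4:36,v5:36,v6:inf,v7:19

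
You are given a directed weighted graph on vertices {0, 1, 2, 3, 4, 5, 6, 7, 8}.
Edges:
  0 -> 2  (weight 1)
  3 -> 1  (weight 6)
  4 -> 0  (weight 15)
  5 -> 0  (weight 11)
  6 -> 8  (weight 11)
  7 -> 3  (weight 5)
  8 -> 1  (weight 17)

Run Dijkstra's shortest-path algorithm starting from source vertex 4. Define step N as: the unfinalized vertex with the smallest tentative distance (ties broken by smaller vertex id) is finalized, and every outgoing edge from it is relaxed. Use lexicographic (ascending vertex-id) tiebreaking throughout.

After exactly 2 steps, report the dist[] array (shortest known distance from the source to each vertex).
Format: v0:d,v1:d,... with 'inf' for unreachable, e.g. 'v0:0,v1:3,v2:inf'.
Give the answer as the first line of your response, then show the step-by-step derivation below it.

v0:15,v1:inf,v2:16,v3:inf,v4:0,v5:inf,v6:inf,v7:inf,v8:inf

step 1: dist = v0:15,v1:inf,v2:inf,v3:inf,v4:0,v5:inf,v6:inf,v7:inf,v8:inf
step 2: dist = v0:15,v1:inf,v2:16,v3:inf,v4:0,v5:inf,v6:inf,v7:inf,v8:inf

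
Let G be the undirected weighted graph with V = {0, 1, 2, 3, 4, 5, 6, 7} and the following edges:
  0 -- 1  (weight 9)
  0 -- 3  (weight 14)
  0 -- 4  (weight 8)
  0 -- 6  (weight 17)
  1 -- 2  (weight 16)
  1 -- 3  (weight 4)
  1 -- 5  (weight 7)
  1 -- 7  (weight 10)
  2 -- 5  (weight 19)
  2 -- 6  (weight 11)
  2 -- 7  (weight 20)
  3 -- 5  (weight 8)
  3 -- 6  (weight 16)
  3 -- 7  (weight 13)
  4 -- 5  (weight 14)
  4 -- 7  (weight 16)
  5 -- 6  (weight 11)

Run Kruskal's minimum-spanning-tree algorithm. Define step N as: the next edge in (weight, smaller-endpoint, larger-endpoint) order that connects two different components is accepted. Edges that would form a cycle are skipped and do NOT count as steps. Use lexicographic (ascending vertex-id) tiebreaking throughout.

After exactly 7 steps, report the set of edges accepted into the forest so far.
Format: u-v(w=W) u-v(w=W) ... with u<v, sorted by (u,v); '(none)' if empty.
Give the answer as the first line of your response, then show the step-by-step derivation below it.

0-1(w=9) 0-4(w=8) 1-3(w=4) 1-5(w=7) 1-7(w=10) 2-6(w=11) 5-6(w=11)

step 1: add edge 1-3 (w=4); MST = {1-3(w=4)}
step 2: add edge 1-5 (w=7); MST = {1-3(w=4) 1-5(w=7)}
step 3: add edge 0-4 (w=8); MST = {0-4(w=8) 1-3(w=4) 1-5(w=7)}
step 4: add edge 0-1 (w=9); MST = {0-1(w=9) 0-4(w=8) 1-3(w=4) 1-5(w=7)}
step 5: add edge 1-7 (w=10); MST = {0-1(w=9) 0-4(w=8) 1-3(w=4) 1-5(w=7) 1-7(w=10)}
step 6: add edge 2-6 (w=11); MST = {0-1(w=9) 0-4(w=8) 1-3(w=4) 1-5(w=7) 1-7(w=10) 2-6(w=11)}
step 7: add edge 5-6 (w=11); MST = {0-1(w=9) 0-4(w=8) 1-3(w=4) 1-5(w=7) 1-7(w=10) 2-6(w=11) 5-6(w=11)}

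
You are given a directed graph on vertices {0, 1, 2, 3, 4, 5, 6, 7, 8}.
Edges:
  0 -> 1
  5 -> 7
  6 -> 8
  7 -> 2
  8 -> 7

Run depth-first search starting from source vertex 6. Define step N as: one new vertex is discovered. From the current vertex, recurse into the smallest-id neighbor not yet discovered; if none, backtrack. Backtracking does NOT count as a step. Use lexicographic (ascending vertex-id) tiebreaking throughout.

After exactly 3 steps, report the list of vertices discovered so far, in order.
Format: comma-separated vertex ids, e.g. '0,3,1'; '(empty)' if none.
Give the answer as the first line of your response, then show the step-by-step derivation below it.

6,8,7

step 1: discover 6; path=6; order=6
step 2: discover 8; path=6>8; order=6,8
step 3: discover 7; path=6>8>7; order=6,8,7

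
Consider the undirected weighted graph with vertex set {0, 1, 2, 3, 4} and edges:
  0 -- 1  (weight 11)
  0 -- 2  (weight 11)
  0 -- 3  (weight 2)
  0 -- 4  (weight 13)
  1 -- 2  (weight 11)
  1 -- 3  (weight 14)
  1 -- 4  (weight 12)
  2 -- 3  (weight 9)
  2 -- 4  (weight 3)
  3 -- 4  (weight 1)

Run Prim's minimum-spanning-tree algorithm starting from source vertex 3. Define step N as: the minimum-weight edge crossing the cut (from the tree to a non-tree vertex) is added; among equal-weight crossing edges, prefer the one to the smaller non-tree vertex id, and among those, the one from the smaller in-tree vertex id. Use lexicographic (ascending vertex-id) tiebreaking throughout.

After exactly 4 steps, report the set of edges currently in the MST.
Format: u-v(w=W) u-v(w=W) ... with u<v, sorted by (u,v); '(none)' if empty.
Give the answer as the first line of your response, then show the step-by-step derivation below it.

0-1(w=11) 0-3(w=2) 2-4(w=3) 3-4(w=1)

step 1: add edge 3-4 (w=1); MST = {3-4(w=1)}
step 2: add edge 0-3 (w=2); MST = {0-3(w=2) 3-4(w=1)}
step 3: add edge 2-4 (w=3); MST = {0-3(w=2) 2-4(w=3) 3-4(w=1)}
step 4: add edge 0-1 (w=11); MST = {0-1(w=11) 0-3(w=2) 2-4(w=3) 3-4(w=1)}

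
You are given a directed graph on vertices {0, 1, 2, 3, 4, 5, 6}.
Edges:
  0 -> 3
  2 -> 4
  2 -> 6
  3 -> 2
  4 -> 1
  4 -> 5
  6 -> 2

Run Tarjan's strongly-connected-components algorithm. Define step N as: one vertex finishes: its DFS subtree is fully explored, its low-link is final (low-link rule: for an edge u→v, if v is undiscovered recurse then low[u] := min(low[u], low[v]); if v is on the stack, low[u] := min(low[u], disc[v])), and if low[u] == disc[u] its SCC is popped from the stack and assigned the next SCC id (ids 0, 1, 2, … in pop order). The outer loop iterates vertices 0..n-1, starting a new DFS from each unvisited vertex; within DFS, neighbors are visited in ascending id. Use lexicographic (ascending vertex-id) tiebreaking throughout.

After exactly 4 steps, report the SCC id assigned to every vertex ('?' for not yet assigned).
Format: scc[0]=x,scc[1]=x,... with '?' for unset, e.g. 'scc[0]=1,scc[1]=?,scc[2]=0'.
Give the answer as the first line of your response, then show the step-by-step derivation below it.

scc[0]=?,scc[1]=0,scc[2]=?,scc[3]=?,scc[4]=2,scc[5]=1,scc[6]=?

step 1: low=(low[0]=0,low[1]=4,low[2]=2,low[3]=1,low[4]=3,low[5]=?,low[6]=?); scc=(scc[0]=?,scc[1]=0,scc[2]=?,scc[3]=?,scc[4]=?,scc[5]=?,scc[6]=?)
step 2: low=(low[0]=0,low[1]=4,low[2]=2,low[3]=1,low[4]=3,low[5]=5,low[6]=?); scc=(scc[0]=?,scc[1]=0,scc[2]=?,scc[3]=?,scc[4]=?,scc[5]=1,scc[6]=?)
step 3: low=(low[0]=0,low[1]=4,low[2]=2,low[3]=1,low[4]=3,low[5]=5,low[6]=?); scc=(scc[0]=?,scc[1]=0,scc[2]=?,scc[3]=?,scc[4]=2,scc[5]=1,scc[6]=?)
step 4: low=(low[0]=0,low[1]=4,low[2]=2,low[3]=1,low[4]=3,low[5]=5,low[6]=2); scc=(scc[0]=?,scc[1]=0,scc[2]=?,scc[3]=?,scc[4]=2,scc[5]=1,scc[6]=?)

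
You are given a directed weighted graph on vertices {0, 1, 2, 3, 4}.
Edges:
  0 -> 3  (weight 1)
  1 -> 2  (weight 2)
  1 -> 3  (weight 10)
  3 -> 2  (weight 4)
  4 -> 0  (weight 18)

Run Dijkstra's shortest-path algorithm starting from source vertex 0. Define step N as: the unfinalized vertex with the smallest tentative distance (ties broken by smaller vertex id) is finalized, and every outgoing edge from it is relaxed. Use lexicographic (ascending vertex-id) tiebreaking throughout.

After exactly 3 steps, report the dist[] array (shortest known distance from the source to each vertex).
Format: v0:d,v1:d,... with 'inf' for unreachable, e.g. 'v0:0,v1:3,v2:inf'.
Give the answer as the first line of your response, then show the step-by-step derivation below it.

v0:0,v1:inf,v2:5,v3:1,v4:inf

step 1: dist = v0:0,v1:inf,v2:inf,v3:1,v4:inf
step 2: dist = v0:0,v1:inf,v2:5,v3:1,v4:inf
step 3: dist = v0:0,v1:inf,v2:5,v3:1,v4:inf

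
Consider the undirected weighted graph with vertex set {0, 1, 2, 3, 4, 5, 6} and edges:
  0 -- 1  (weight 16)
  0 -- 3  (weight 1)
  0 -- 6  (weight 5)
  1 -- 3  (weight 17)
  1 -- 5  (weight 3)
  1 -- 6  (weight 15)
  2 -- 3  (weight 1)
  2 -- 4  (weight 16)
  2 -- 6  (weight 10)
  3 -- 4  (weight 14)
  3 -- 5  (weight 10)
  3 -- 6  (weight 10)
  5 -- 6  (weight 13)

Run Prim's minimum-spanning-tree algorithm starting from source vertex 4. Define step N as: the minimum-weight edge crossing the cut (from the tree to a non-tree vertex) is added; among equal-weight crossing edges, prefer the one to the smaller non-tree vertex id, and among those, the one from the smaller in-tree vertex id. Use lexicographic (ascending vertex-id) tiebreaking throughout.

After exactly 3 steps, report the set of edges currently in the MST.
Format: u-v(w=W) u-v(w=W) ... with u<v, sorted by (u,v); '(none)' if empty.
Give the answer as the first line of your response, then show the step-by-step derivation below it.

0-3(w=1) 2-3(w=1) 3-4(w=14)

step 1: add edge 3-4 (w=14); MST = {3-4(w=14)}
step 2: add edge 0-3 (w=1); MST = {0-3(w=1) 3-4(w=14)}
step 3: add edge 2-3 (w=1); MST = {0-3(w=1) 2-3(w=1) 3-4(w=14)}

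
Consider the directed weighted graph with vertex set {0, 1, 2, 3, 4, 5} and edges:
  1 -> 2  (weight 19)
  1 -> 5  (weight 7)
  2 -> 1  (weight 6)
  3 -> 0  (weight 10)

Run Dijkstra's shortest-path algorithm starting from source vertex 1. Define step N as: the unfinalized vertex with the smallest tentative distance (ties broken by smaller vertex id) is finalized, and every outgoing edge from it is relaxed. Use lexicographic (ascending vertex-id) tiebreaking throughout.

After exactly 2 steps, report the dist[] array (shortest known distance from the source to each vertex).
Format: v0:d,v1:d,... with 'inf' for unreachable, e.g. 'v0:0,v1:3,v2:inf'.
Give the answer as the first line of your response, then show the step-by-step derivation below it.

v0:inf,v1:0,v2:19,v3:inf,v4:inf,v5:7

step 1: dist = v0:inf,v1:0,v2:19,v3:inf,v4:inf,v5:7
step 2: dist = v0:inf,v1:0,v2:19,v3:inf,v4:inf,v5:7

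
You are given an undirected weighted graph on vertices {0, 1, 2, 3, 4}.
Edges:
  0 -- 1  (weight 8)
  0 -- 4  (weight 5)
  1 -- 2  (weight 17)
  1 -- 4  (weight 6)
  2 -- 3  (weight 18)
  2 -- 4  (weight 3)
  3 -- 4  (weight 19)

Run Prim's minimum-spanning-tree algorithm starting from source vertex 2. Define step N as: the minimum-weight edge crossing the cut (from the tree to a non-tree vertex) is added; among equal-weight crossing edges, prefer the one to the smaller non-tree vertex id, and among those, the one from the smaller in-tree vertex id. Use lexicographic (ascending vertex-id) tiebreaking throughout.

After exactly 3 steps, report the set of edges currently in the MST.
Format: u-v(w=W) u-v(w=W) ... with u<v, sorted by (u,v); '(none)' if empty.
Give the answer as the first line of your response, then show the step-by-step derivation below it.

0-4(w=5) 1-4(w=6) 2-4(w=3)

step 1: add edge 2-4 (w=3); MST = {2-4(w=3)}
step 2: add edge 0-4 (w=5); MST = {0-4(w=5) 2-4(w=3)}
step 3: add edge 1-4 (w=6); MST = {0-4(w=5) 1-4(w=6) 2-4(w=3)}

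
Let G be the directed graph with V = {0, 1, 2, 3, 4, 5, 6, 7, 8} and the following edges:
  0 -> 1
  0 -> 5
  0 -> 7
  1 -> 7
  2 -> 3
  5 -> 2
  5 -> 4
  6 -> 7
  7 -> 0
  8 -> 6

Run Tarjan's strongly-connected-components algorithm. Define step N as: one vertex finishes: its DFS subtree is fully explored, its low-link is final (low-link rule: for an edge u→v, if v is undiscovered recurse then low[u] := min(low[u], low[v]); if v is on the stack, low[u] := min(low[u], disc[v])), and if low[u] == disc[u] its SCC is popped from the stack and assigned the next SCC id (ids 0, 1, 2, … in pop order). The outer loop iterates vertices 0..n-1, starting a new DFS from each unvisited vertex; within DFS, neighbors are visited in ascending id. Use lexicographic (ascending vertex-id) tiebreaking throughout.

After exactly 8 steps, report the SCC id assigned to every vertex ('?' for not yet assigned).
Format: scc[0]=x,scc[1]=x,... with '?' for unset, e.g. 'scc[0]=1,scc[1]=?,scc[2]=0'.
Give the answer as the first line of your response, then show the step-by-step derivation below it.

scc[0]=4,scc[1]=4,scc[2]=1,scc[3]=0,scc[4]=2,scc[5]=3,scc[6]=5,scc[7]=4,scc[8]=?

step 1: low=(low[0]=0,low[1]=1,low[2]=?,low[3]=?,low[4]=?,low[5]=?,low[6]=?,low[7]=0,low[8]=?); scc=(scc[0]=?,scc[1]=?,scc[2]=?,scc[3]=?,scc[4]=?,scc[5]=?,scc[6]=?,scc[7]=?,scc[8]=?)
step 2: low=(low[0]=0,low[1]=0,low[2]=?,low[3]=?,low[4]=?,low[5]=?,low[6]=?,low[7]=0,low[8]=?); scc=(scc[0]=?,scc[1]=?,scc[2]=?,scc[3]=?,scc[4]=?,scc[5]=?,scc[6]=?,scc[7]=?,scc[8]=?)
step 3: low=(low[0]=0,low[1]=0,low[2]=4,low[3]=5,low[4]=?,low[5]=3,low[6]=?,low[7]=0,low[8]=?); scc=(scc[0]=?,scc[1]=?,scc[2]=?,scc[3]=0,scc[4]=?,scc[5]=?,scc[6]=?,scc[7]=?,scc[8]=?)
step 4: low=(low[0]=0,low[1]=0,low[2]=4,low[3]=5,low[4]=?,low[5]=3,low[6]=?,low[7]=0,low[8]=?); scc=(scc[0]=?,scc[1]=?,scc[2]=1,scc[3]=0,scc[4]=?,scc[5]=?,scc[6]=?,scc[7]=?,scc[8]=?)
step 5: low=(low[0]=0,low[1]=0,low[2]=4,low[3]=5,low[4]=6,low[5]=3,low[6]=?,low[7]=0,low[8]=?); scc=(scc[0]=?,scc[1]=?,scc[2]=1,scc[3]=0,scc[4]=2,scc[5]=?,scc[6]=?,scc[7]=?,scc[8]=?)
step 6: low=(low[0]=0,low[1]=0,low[2]=4,low[3]=5,low[4]=6,low[5]=3,low[6]=?,low[7]=0,low[8]=?); scc=(scc[0]=?,scc[1]=?,scc[2]=1,scc[3]=0,scc[4]=2,scc[5]=3,scc[6]=?,scc[7]=?,scc[8]=?)
step 7: low=(low[0]=0,low[1]=0,low[2]=4,low[3]=5,low[4]=6,low[5]=3,low[6]=?,low[7]=0,low[8]=?); scc=(scc[0]=4,scc[1]=4,scc[2]=1,scc[3]=0,scc[4]=2,scc[5]=3,scc[6]=?,scc[7]=4,scc[8]=?)
step 8: low=(low[0]=0,low[1]=0,low[2]=4,low[3]=5,low[4]=6,low[5]=3,low[6]=7,low[7]=0,low[8]=?); scc=(scc[0]=4,scc[1]=4,scc[2]=1,scc[3]=0,scc[4]=2,scc[5]=3,scc[6]=5,scc[7]=4,scc[8]=?)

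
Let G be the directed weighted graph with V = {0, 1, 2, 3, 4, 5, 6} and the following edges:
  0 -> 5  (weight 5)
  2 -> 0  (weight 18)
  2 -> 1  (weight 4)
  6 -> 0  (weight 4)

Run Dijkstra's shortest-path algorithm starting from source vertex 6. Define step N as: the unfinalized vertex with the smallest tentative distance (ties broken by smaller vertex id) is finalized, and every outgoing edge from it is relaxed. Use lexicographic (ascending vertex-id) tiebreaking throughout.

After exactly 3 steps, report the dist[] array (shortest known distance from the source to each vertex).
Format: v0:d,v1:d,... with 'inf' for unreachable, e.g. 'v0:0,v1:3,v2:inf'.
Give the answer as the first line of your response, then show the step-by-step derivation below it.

v0:4,v1:inf,v2:inf,v3:inf,v4:inf,v5:9,v6:0

step 1: dist = v0:4,v1:inf,v2:inf,v3:inf,v4:inf,v5:inf,v6:0
step 2: dist = v0:4,v1:inf,v2:inf,v3:inf,v4:inf,v5:9,v6:0
step 3: dist = v0:4,v1:inf,v2:inf,v3:inf,v4:inf,v5:9,v6:0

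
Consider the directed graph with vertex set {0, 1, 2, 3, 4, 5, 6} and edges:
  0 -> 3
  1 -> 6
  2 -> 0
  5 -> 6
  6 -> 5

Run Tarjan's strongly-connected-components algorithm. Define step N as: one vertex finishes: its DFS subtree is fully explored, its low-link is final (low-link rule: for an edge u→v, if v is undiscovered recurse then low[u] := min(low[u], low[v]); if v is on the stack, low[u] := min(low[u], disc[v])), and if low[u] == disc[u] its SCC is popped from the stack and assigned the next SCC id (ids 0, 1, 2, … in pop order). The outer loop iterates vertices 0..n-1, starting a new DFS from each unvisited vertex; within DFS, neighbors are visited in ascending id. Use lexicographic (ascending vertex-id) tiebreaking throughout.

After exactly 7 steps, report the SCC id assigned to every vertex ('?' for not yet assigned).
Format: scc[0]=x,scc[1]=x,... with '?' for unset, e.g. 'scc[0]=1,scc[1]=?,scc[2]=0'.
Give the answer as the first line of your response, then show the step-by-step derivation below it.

scc[0]=1,scc[1]=3,scc[2]=4,scc[3]=0,scc[4]=5,scc[5]=2,scc[6]=2

step 1: low=(low[0]=0,low[1]=?,low[2]=?,low[3]=1,low[4]=?,low[5]=?,low[6]=?); scc=(scc[0]=?,scc[1]=?,scc[2]=?,scc[3]=0,scc[4]=?,scc[5]=?,scc[6]=?)
step 2: low=(low[0]=0,low[1]=?,low[2]=?,low[3]=1,low[4]=?,low[5]=?,low[6]=?); scc=(scc[0]=1,scc[1]=?,scc[2]=?,scc[3]=0,scc[4]=?,scc[5]=?,scc[6]=?)
step 3: low=(low[0]=0,low[1]=2,low[2]=?,low[3]=1,low[4]=?,low[5]=3,low[6]=3); scc=(scc[0]=1,scc[1]=?,scc[2]=?,scc[3]=0,scc[4]=?,scc[5]=?,scc[6]=?)
step 4: low=(low[0]=0,low[1]=2,low[2]=?,low[3]=1,low[4]=?,low[5]=3,low[6]=3); scc=(scc[0]=1,scc[1]=?,scc[2]=?,scc[3]=0,scc[4]=?,scc[5]=2,scc[6]=2)
step 5: low=(low[0]=0,low[1]=2,low[2]=?,low[3]=1,low[4]=?,low[5]=3,low[6]=3); scc=(scc[0]=1,scc[1]=3,scc[2]=?,scc[3]=0,scc[4]=?,scc[5]=2,scc[6]=2)
step 6: low=(low[0]=0,low[1]=2,low[2]=5,low[3]=1,low[4]=?,low[5]=3,low[6]=3); scc=(scc[0]=1,scc[1]=3,scc[2]=4,scc[3]=0,scc[4]=?,scc[5]=2,scc[6]=2)
step 7: low=(low[0]=0,low[1]=2,low[2]=5,low[3]=1,low[4]=6,low[5]=3,low[6]=3); scc=(scc[0]=1,scc[1]=3,scc[2]=4,scc[3]=0,scc[4]=5,scc[5]=2,scc[6]=2)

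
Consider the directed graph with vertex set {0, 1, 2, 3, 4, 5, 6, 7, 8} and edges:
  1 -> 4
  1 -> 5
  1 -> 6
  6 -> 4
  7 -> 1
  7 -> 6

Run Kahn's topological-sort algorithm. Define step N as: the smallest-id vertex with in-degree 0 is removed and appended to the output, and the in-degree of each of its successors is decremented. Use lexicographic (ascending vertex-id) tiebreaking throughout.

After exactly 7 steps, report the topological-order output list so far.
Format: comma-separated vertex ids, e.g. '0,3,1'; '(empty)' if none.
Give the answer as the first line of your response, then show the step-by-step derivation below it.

0,2,3,7,1,5,6

step 1: output 0; order=[0]; indeg=(0,1,0,0,2,1,2,0,0)
step 2: output 2; order=[0,2]; indeg=(0,1,0,0,2,1,2,0,0)
step 3: output 3; order=[0,2,3]; indeg=(0,1,0,0,2,1,2,0,0)
step 4: output 7; order=[0,2,3,7]; indeg=(0,0,0,0,2,1,1,0,0)
step 5: output 1; order=[0,2,3,7,1]; indeg=(0,0,0,0,1,0,0,0,0)
step 6: output 5; order=[0,2,3,7,1,5]; indeg=(0,0,0,0,1,0,0,0,0)
step 7: output 6; order=[0,2,3,7,1,5,6]; indeg=(0,0,0,0,0,0,0,0,0)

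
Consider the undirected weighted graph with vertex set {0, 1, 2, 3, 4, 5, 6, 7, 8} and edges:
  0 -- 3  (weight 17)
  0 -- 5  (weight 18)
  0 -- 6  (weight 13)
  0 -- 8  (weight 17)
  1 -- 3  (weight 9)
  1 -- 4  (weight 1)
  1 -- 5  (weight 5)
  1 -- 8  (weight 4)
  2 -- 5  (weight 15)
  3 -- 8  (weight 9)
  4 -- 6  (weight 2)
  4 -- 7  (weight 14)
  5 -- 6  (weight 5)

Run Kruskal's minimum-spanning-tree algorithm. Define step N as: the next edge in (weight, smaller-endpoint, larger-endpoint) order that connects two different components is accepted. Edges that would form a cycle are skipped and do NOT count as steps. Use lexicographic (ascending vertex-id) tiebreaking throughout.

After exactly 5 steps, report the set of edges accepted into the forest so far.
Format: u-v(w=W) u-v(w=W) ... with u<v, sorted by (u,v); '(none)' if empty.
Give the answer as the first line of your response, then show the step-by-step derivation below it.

1-3(w=9) 1-4(w=1) 1-5(w=5) 1-8(w=4) 4-6(w=2)

step 1: add edge 1-4 (w=1); MST = {1-4(w=1)}
step 2: add edge 4-6 (w=2); MST = {1-4(w=1) 4-6(w=2)}
step 3: add edge 1-8 (w=4); MST = {1-4(w=1) 1-8(w=4) 4-6(w=2)}
step 4: add edge 1-5 (w=5); MST = {1-4(w=1) 1-5(w=5) 1-8(w=4) 4-6(w=2)}
step 5: add edge 1-3 (w=9); MST = {1-3(w=9) 1-4(w=1) 1-5(w=5) 1-8(w=4) 4-6(w=2)}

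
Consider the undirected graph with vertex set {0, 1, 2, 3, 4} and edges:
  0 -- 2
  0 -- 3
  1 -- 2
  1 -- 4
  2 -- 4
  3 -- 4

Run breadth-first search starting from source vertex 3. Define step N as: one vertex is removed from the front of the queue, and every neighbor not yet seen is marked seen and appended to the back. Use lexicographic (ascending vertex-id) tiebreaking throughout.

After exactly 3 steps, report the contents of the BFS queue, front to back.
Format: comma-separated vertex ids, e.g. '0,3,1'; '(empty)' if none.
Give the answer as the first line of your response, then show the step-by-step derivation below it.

2,1

step 1: dequeue 3; queue=[0,4]; order=3
step 2: dequeue 0; queue=[4,2]; order=3,0
step 3: dequeue 4; queue=[2,1]; order=3,0,4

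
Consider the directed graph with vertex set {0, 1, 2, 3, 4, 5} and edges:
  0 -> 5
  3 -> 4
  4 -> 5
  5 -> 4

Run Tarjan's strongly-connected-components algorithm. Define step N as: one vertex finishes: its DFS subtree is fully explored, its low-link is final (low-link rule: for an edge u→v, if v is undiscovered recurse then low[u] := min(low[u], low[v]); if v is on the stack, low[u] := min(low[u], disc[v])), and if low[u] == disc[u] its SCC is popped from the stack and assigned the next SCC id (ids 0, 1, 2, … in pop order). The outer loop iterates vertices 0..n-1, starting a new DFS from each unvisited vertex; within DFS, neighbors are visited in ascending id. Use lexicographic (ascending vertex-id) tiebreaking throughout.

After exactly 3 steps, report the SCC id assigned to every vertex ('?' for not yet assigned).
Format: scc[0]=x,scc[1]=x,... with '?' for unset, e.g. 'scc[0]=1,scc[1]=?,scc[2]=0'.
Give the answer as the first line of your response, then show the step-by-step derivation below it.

scc[0]=1,scc[1]=?,scc[2]=?,scc[3]=?,scc[4]=0,scc[5]=0

step 1: low=(low[0]=0,low[1]=?,low[2]=?,low[3]=?,low[4]=1,low[5]=1); scc=(scc[0]=?,scc[1]=?,scc[2]=?,scc[3]=?,scc[4]=?,scc[5]=?)
step 2: low=(low[0]=0,low[1]=?,low[2]=?,low[3]=?,low[4]=1,low[5]=1); scc=(scc[0]=?,scc[1]=?,scc[2]=?,scc[3]=?,scc[4]=0,scc[5]=0)
step 3: low=(low[0]=0,low[1]=?,low[2]=?,low[3]=?,low[4]=1,low[5]=1); scc=(scc[0]=1,scc[1]=?,scc[2]=?,scc[3]=?,scc[4]=0,scc[5]=0)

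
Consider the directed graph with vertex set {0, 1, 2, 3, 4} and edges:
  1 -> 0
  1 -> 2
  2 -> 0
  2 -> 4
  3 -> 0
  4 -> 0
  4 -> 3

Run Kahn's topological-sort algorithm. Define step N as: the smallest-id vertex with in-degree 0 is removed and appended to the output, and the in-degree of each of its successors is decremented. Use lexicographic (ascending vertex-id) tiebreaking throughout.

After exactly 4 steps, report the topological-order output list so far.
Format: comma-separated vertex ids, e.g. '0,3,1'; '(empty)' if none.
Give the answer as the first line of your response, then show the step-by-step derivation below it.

1,2,4,3

step 1: output 1; order=[1]; indeg=(3,0,0,1,1)
step 2: output 2; order=[1,2]; indeg=(2,0,0,1,0)
step 3: output 4; order=[1,2,4]; indeg=(1,0,0,0,0)
step 4: output 3; order=[1,2,4,3]; indeg=(0,0,0,0,0)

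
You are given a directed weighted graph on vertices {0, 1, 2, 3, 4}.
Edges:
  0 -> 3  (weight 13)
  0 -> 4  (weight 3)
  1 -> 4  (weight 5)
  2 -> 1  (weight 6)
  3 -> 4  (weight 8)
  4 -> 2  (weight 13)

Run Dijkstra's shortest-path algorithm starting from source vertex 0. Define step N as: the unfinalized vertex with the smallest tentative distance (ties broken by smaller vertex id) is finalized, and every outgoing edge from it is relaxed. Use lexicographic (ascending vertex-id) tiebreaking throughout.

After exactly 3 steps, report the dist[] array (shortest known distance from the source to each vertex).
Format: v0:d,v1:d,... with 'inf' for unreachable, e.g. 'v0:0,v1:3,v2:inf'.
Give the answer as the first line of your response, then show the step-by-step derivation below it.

v0:0,v1:inf,v2:16,v3:13,v4:3

step 1: dist = v0:0,v1:inf,v2:inf,v3:13,v4:3
step 2: dist = v0:0,v1:inf,v2:16,v3:13,v4:3
step 3: dist = v0:0,v1:inf,v2:16,v3:13,v4:3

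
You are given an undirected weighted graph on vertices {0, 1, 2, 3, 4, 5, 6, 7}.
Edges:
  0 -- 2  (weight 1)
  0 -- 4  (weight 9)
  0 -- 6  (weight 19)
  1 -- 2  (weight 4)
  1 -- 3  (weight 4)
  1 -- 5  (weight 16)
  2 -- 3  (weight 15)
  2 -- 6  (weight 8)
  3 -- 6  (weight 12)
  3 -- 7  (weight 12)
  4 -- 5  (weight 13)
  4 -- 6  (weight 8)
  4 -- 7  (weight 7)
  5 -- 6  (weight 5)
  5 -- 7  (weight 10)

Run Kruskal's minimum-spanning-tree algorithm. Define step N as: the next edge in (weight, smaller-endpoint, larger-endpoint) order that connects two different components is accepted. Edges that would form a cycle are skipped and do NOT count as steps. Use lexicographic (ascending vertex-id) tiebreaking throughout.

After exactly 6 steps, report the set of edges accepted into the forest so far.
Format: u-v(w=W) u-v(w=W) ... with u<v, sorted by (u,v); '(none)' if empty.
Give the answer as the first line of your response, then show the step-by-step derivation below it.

0-2(w=1) 1-2(w=4) 1-3(w=4) 2-6(w=8) 4-7(w=7) 5-6(w=5)

step 1: add edge 0-2 (w=1); MST = {0-2(w=1)}
step 2: add edge 1-2 (w=4); MST = {0-2(w=1) 1-2(w=4)}
step 3: add edge 1-3 (w=4); MST = {0-2(w=1) 1-2(w=4) 1-3(w=4)}
step 4: add edge 5-6 (w=5); MST = {0-2(w=1) 1-2(w=4) 1-3(w=4) 5-6(w=5)}
step 5: add edge 4-7 (w=7); MST = {0-2(w=1) 1-2(w=4) 1-3(w=4) 4-7(w=7) 5-6(w=5)}
step 6: add edge 2-6 (w=8); MST = {0-2(w=1) 1-2(w=4) 1-3(w=4) 2-6(w=8) 4-7(w=7) 5-6(w=5)}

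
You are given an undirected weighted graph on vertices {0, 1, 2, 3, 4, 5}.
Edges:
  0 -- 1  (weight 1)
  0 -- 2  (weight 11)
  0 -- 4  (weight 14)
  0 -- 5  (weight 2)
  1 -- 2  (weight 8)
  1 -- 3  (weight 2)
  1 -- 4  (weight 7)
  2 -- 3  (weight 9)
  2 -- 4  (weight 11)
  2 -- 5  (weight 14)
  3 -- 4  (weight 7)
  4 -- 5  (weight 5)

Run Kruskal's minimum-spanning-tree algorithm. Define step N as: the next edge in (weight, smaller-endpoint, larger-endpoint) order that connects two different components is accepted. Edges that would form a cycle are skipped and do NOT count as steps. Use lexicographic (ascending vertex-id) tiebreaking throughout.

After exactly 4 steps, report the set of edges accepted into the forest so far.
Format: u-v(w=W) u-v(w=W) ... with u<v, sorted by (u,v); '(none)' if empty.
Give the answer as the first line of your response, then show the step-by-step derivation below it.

0-1(w=1) 0-5(w=2) 1-3(w=2) 4-5(w=5)

step 1: add edge 0-1 (w=1); MST = {0-1(w=1)}
step 2: add edge 0-5 (w=2); MST = {0-1(w=1) 0-5(w=2)}
step 3: add edge 1-3 (w=2); MST = {0-1(w=1) 0-5(w=2) 1-3(w=2)}
step 4: add edge 4-5 (w=5); MST = {0-1(w=1) 0-5(w=2) 1-3(w=2) 4-5(w=5)}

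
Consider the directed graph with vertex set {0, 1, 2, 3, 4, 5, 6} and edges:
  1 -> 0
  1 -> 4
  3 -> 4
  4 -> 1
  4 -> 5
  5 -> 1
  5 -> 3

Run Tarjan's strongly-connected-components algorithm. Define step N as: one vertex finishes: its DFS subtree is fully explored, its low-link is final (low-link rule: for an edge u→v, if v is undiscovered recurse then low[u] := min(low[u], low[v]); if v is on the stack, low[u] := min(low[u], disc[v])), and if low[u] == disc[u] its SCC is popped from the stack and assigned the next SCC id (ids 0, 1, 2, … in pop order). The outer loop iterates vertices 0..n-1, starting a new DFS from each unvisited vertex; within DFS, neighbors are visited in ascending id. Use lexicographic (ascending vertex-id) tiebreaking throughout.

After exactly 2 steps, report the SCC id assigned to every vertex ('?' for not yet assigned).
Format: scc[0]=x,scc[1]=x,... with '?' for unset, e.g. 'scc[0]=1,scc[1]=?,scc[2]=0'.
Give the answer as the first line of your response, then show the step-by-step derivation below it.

scc[0]=0,scc[1]=?,scc[2]=?,scc[3]=?,scc[4]=?,scc[5]=?,scc[6]=?

step 1: low=(low[0]=0,low[1]=?,low[2]=?,low[3]=?,low[4]=?,low[5]=?,low[6]=?); scc=(scc[0]=0,scc[1]=?,scc[2]=?,scc[3]=?,scc[4]=?,scc[5]=?,scc[6]=?)
step 2: low=(low[0]=0,low[1]=1,low[2]=?,low[3]=2,low[4]=1,low[5]=1,low[6]=?); scc=(scc[0]=0,scc[1]=?,scc[2]=?,scc[3]=?,scc[4]=?,scc[5]=?,scc[6]=?)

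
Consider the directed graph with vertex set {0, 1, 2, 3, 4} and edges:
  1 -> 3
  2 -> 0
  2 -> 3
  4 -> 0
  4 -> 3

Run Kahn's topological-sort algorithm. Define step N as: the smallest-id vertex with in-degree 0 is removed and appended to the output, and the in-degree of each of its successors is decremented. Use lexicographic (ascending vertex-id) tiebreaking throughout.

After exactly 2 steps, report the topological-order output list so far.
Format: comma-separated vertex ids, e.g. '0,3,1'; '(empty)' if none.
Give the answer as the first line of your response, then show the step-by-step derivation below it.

1,2

step 1: output 1; order=[1]; indeg=(2,0,0,2,0)
step 2: output 2; order=[1,2]; indeg=(1,0,0,1,0)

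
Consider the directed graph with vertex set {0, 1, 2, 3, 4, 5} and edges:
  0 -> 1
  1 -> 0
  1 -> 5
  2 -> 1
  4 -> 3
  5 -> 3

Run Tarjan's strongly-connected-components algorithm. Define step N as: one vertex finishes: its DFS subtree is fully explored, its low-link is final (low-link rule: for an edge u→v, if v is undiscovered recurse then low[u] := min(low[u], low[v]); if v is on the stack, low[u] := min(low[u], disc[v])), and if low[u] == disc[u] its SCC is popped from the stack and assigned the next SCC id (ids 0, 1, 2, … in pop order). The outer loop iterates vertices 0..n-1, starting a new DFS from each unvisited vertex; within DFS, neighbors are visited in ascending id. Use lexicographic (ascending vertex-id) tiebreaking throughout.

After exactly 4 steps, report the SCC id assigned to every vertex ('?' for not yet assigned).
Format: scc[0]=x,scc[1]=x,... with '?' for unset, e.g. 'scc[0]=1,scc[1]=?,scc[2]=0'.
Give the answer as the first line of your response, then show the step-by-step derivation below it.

scc[0]=2,scc[1]=2,scc[2]=?,scc[3]=0,scc[4]=?,scc[5]=1

step 1: low=(low[0]=0,low[1]=0,low[2]=?,low[3]=3,low[4]=?,low[5]=2); scc=(scc[0]=?,scc[1]=?,scc[2]=?,scc[3]=0,scc[4]=?,scc[5]=?)
step 2: low=(low[0]=0,low[1]=0,low[2]=?,low[3]=3,low[4]=?,low[5]=2); scc=(scc[0]=?,scc[1]=?,scc[2]=?,scc[3]=0,scc[4]=?,scc[5]=1)
step 3: low=(low[0]=0,low[1]=0,low[2]=?,low[3]=3,low[4]=?,low[5]=2); scc=(scc[0]=?,scc[1]=?,scc[2]=?,scc[3]=0,scc[4]=?,scc[5]=1)
step 4: low=(low[0]=0,low[1]=0,low[2]=?,low[3]=3,low[4]=?,low[5]=2); scc=(scc[0]=2,scc[1]=2,scc[2]=?,scc[3]=0,scc[4]=?,scc[5]=1)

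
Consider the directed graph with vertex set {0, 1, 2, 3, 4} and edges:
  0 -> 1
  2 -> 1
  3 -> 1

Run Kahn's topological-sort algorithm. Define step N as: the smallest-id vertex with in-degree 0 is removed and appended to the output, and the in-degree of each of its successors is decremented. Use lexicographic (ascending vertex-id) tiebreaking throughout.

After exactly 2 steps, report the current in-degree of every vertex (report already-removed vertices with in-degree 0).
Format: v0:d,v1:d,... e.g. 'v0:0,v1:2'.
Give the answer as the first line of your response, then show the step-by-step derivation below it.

v0:0,v1:1,v2:0,v3:0,v4:0

step 1: output 0; order=[0]; indeg=(0,2,0,0,0)
step 2: output 2; order=[0,2]; indeg=(0,1,0,0,0)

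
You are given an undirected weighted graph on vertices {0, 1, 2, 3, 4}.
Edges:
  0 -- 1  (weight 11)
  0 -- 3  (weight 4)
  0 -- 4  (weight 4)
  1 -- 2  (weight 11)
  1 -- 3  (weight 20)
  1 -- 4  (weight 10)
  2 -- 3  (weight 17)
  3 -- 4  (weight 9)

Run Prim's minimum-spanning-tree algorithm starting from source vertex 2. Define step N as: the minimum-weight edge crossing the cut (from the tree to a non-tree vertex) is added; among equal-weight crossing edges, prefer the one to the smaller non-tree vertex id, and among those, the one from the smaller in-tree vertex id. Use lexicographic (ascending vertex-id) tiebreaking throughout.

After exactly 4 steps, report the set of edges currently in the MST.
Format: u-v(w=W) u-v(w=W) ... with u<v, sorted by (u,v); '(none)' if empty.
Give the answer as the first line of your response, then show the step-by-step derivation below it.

0-3(w=4) 0-4(w=4) 1-2(w=11) 1-4(w=10)

step 1: add edge 1-2 (w=11); MST = {1-2(w=11)}
step 2: add edge 1-4 (w=10); MST = {1-2(w=11) 1-4(w=10)}
step 3: add edge 0-4 (w=4); MST = {0-4(w=4) 1-2(w=11) 1-4(w=10)}
step 4: add edge 0-3 (w=4); MST = {0-3(w=4) 0-4(w=4) 1-2(w=11) 1-4(w=10)}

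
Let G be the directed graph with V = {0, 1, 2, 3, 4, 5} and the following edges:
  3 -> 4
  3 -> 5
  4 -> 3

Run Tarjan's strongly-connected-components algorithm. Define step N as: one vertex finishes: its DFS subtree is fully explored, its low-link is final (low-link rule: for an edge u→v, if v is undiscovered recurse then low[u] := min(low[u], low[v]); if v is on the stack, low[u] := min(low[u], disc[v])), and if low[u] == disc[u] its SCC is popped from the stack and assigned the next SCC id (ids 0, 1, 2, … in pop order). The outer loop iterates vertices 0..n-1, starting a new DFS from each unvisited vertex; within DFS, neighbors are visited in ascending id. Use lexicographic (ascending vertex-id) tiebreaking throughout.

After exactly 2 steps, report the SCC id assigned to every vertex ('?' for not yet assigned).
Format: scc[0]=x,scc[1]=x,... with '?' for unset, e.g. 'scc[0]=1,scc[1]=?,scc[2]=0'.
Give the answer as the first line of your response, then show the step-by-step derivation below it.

scc[0]=0,scc[1]=1,scc[2]=?,scc[3]=?,scc[4]=?,scc[5]=?

step 1: low=(low[0]=0,low[1]=?,low[2]=?,low[3]=?,low[4]=?,low[5]=?); scc=(scc[0]=0,scc[1]=?,scc[2]=?,scc[3]=?,scc[4]=?,scc[5]=?)
step 2: low=(low[0]=0,low[1]=1,low[2]=?,low[3]=?,low[4]=?,low[5]=?); scc=(scc[0]=0,scc[1]=1,scc[2]=?,scc[3]=?,scc[4]=?,scc[5]=?)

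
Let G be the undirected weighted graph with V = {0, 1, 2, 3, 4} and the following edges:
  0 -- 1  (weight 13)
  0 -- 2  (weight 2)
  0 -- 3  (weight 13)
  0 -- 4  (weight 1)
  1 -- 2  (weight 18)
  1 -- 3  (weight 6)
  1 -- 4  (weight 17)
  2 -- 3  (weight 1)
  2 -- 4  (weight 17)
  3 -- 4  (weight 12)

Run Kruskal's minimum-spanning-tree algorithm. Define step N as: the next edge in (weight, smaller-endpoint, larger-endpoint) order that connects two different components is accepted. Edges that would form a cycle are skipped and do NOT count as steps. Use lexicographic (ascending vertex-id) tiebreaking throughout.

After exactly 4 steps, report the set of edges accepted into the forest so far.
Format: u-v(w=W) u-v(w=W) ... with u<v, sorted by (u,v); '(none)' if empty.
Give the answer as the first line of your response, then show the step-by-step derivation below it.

0-2(w=2) 0-4(w=1) 1-3(w=6) 2-3(w=1)

step 1: add edge 0-4 (w=1); MST = {0-4(w=1)}
step 2: add edge 2-3 (w=1); MST = {0-4(w=1) 2-3(w=1)}
step 3: add edge 0-2 (w=2); MST = {0-2(w=2) 0-4(w=1) 2-3(w=1)}
step 4: add edge 1-3 (w=6); MST = {0-2(w=2) 0-4(w=1) 1-3(w=6) 2-3(w=1)}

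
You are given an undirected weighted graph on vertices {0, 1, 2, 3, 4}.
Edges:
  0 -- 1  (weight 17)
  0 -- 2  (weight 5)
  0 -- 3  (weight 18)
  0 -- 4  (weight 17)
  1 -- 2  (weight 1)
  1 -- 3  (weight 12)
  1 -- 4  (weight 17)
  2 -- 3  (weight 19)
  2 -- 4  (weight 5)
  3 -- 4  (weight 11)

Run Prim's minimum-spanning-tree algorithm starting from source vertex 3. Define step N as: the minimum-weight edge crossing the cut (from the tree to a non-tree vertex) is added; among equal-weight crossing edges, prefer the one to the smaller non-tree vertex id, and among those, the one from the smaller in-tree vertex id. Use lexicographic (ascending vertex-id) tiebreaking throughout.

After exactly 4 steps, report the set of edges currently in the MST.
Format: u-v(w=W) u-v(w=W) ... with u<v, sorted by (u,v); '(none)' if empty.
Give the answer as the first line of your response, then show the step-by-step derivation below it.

0-2(w=5) 1-2(w=1) 2-4(w=5) 3-4(w=11)

step 1: add edge 3-4 (w=11); MST = {3-4(w=11)}
step 2: add edge 2-4 (w=5); MST = {2-4(w=5) 3-4(w=11)}
step 3: add edge 1-2 (w=1); MST = {1-2(w=1) 2-4(w=5) 3-4(w=11)}
step 4: add edge 0-2 (w=5); MST = {0-2(w=5) 1-2(w=1) 2-4(w=5) 3-4(w=11)}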